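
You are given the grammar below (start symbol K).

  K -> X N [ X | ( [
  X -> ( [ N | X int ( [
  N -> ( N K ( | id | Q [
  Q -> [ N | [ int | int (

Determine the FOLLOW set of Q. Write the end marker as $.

In N -> Q [: add FIRST([) = { [ }.
Union: FOLLOW(Q) = { [ }.

{ [ }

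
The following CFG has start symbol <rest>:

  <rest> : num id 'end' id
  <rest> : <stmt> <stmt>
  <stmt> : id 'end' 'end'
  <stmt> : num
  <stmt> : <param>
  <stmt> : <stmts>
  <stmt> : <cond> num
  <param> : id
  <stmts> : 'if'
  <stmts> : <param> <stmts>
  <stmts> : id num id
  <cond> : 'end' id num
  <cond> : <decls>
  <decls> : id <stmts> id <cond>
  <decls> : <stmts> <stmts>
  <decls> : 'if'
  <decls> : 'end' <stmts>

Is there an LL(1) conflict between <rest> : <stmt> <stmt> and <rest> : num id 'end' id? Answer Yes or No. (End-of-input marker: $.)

FIRST(<stmt> <stmt>) = { 'end', 'if', id, num } and FIRST(num id 'end' id) = { num }.
Both contain num, so the two alternatives are not disjoint — LL(1) conflict.

Yes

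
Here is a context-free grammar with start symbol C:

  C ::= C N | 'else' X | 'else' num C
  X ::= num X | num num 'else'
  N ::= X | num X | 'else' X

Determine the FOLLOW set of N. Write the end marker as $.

In C ::= C N: N is at the end, add FOLLOW(C) = { $, 'else', num }.
Union: FOLLOW(N) = { $, 'else', num }.

{ $, 'else', num }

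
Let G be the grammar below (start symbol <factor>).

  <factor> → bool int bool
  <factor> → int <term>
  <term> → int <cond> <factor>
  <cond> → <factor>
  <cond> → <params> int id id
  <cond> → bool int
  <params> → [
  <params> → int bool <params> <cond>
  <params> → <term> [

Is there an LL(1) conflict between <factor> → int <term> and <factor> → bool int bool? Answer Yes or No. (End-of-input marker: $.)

No

FIRST(int <term>) = { int } and FIRST(bool int bool) = { bool }.
The FIRST sets are disjoint and neither alternative is nullable — no conflict.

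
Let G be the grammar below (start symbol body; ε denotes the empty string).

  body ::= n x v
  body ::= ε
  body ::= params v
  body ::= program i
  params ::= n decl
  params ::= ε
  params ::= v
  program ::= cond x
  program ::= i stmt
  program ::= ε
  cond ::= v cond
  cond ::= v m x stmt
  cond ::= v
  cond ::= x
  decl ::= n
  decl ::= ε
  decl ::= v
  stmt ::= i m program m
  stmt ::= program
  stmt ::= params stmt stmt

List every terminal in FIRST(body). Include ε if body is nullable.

{ i, n, v, x, ε }

body ::= n x v contributes {n}.
body ::= ε contributes ε.
From body ::= params v: params nullable, take FIRST(params) ∪ {v} = { n, v }.
From body ::= program i: program nullable, take FIRST(program) ∪ {i} = { i, v, x }.
Union: FIRST(body) = { i, n, v, x, ε }.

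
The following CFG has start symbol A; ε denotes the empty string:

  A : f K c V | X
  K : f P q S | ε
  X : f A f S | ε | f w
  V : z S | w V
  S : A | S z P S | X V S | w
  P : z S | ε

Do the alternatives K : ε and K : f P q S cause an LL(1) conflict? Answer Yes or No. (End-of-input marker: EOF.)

FIRST(ε) = { ε } and FIRST(f P q S) = { f }.
The first is nullable but FOLLOW(K) = { c } is disjoint from FIRST of the second.

No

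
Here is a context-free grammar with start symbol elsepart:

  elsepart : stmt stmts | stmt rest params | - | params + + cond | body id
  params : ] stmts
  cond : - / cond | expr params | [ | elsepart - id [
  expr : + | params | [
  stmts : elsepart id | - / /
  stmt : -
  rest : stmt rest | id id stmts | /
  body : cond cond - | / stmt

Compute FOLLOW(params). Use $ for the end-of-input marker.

{ $, +, -, /, [, ], id }

In elsepart : stmt rest params: params is at the end, add FOLLOW(elsepart) = { $, -, id }.
In elsepart : params + + cond: add FIRST(+ + cond) = { + }.
In cond : expr params: params is at the end, add FOLLOW(cond) = { $, +, -, /, [, ], id }.
In expr : params: params is at the end, add FOLLOW(expr) = { ] }.
Union: FOLLOW(params) = { $, +, -, /, [, ], id }.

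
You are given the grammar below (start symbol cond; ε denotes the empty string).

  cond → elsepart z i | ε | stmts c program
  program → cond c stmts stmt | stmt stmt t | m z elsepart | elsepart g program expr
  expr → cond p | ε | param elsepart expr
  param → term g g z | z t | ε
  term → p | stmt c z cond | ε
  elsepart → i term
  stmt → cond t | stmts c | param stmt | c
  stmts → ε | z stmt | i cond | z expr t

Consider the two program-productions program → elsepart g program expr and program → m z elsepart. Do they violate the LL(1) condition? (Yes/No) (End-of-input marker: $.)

No

FIRST(elsepart g program expr) = { i } and FIRST(m z elsepart) = { m }.
The FIRST sets are disjoint and neither alternative is nullable — no conflict.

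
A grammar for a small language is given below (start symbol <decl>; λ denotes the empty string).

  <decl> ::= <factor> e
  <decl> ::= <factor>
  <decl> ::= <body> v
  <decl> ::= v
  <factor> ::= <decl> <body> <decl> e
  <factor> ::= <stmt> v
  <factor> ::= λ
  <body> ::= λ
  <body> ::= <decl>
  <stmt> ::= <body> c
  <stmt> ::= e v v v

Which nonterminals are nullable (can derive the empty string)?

Directly nullable (have an λ-production): <factor>, <body>.
<decl> ::= <factor> with every symbol nullable, so <decl> is nullable.
No other nonterminal has a production whose RHS symbols are all nullable.

{ <body>, <decl>, <factor> }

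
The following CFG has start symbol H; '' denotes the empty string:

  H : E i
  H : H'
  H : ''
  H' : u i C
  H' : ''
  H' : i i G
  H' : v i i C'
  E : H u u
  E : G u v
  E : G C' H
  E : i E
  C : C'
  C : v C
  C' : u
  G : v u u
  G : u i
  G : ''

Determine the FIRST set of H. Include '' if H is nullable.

From H : E i: add FIRST(E) = { i, u, v }.
From H : H': add FIRST(H') = { i, u, v, '' } (including '' since H' is nullable).
H : '' contributes ''.
Union: FIRST(H) = { i, u, v, '' }.

{ i, u, v, '' }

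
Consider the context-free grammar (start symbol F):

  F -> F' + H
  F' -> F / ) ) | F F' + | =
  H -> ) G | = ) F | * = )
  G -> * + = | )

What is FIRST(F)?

From F -> F' + H: add FIRST(F') = { = }.
Union: FIRST(F) = { = }.

{ = }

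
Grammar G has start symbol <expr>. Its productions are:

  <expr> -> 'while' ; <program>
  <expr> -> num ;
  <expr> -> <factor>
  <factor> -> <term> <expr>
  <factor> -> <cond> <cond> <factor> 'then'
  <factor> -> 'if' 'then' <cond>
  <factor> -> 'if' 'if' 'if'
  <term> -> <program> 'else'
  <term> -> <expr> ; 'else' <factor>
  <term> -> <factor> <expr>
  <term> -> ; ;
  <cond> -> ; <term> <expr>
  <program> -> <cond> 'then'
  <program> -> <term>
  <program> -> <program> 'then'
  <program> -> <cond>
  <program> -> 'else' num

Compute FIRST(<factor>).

{ 'else', 'if', 'while', ;, num }

From <factor> -> <term> <expr>: add FIRST(<term>) = { 'else', 'if', 'while', ;, num }.
From <factor> -> <cond> <cond> <factor> 'then': add FIRST(<cond>) = { ; }.
<factor> -> 'if' 'then' <cond> contributes {'if'}.
<factor> -> 'if' 'if' 'if' contributes {'if'}.
Union: FIRST(<factor>) = { 'else', 'if', 'while', ;, num }.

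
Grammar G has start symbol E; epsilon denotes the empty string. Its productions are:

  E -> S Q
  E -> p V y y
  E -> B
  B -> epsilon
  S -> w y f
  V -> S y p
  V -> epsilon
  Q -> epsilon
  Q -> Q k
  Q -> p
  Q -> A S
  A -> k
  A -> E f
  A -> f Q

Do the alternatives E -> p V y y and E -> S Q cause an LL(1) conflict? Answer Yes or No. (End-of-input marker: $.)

No

FIRST(p V y y) = { p } and FIRST(S Q) = { w }.
The FIRST sets are disjoint and neither alternative is nullable — no conflict.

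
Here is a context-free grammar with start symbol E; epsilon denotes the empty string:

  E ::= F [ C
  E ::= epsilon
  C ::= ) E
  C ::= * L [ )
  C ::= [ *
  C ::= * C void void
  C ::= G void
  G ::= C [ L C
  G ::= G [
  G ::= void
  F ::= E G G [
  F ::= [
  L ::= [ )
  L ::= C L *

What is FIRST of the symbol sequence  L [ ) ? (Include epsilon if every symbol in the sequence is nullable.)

{ ), *, [, void }

Add FIRST(L) = { ), *, [, void }; L is not nullable, stop.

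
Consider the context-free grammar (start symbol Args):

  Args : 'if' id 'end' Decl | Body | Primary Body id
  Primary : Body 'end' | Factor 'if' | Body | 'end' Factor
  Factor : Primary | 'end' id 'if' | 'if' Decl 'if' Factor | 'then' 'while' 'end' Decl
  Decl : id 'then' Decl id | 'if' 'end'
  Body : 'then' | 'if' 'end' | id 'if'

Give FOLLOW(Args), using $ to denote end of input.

Args is the start symbol, so $ ∈ FOLLOW(Args).
Union: FOLLOW(Args) = { $ }.

{ $ }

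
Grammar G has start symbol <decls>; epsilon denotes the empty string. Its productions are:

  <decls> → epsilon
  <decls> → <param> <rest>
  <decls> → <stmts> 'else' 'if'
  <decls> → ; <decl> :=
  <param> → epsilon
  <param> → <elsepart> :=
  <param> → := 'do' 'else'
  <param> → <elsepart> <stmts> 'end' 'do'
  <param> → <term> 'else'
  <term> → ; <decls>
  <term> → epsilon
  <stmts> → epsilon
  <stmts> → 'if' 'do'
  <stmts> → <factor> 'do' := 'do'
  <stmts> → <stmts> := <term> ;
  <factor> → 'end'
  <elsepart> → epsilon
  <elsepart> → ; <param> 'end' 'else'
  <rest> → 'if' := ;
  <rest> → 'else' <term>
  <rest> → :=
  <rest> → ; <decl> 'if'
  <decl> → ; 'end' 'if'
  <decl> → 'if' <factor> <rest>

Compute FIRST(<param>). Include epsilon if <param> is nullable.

{ 'else', 'end', 'if', :=, ;, epsilon }

<param> → epsilon contributes epsilon.
From <param> → <elsepart> :=: <elsepart> nullable, take FIRST(<elsepart>) ∪ {:=} = { :=, ; }.
<param> → := 'do' 'else' contributes {:=}.
From <param> → <elsepart> <stmts> 'end' 'do': <elsepart>, <stmts> nullable, take FIRST(<elsepart>) ∪ FIRST(<stmts>) ∪ {'end'} = { 'end', 'if', :=, ; }.
From <param> → <term> 'else': <term> nullable, take FIRST(<term>) ∪ {'else'} = { 'else', ; }.
Union: FIRST(<param>) = { 'else', 'end', 'if', :=, ;, epsilon }.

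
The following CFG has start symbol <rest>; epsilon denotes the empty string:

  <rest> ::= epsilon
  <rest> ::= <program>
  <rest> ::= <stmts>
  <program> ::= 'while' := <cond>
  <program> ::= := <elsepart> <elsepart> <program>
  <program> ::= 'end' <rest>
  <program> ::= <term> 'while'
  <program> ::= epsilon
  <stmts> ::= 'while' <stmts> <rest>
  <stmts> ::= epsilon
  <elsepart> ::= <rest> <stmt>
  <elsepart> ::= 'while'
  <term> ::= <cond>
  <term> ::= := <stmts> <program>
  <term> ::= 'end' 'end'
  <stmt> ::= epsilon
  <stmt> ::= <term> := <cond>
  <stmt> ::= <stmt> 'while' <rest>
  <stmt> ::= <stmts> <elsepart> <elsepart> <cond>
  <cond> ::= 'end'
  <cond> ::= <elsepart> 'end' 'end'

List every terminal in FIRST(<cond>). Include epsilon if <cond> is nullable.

{ 'end', 'while', := }

<cond> ::= 'end' contributes {'end'}.
From <cond> ::= <elsepart> 'end' 'end': <elsepart> nullable, take FIRST(<elsepart>) ∪ {'end'} = { 'end', 'while', := }.
Union: FIRST(<cond>) = { 'end', 'while', := }.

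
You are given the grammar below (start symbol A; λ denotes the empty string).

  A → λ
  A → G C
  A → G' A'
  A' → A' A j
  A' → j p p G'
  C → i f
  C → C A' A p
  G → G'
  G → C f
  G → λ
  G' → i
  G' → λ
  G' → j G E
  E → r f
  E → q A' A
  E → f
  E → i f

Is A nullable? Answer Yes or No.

Yes

A has an λ-production, so A ⇒ λ.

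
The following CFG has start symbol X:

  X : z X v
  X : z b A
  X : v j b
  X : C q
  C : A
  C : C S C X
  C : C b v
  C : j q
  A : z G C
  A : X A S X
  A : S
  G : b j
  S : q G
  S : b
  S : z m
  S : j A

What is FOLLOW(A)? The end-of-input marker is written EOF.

In X : z b A: A is at the end, add FOLLOW(X) = { EOF, b, j, q, v, z }.
In C : A: A is at the end, add FOLLOW(C) = { EOF, b, j, q, v, z }.
In A : X A S X: add FIRST(S X) = { b, j, q, z }.
In S : j A: A is at the end, add FOLLOW(S) = { EOF, b, j, q, v, z }.
Union: FOLLOW(A) = { EOF, b, j, q, v, z }.

{ EOF, b, j, q, v, z }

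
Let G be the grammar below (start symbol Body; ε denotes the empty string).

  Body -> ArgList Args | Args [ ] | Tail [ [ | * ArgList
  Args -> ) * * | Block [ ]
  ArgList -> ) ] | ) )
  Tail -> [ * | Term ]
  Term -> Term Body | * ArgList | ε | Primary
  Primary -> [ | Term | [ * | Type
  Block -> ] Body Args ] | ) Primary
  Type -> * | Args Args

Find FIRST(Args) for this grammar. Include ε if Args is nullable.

Args -> ) * * contributes {)}.
From Args -> Block [ ]: add FIRST(Block) = { ), ] }.
Union: FIRST(Args) = { ), ] }.

{ ), ] }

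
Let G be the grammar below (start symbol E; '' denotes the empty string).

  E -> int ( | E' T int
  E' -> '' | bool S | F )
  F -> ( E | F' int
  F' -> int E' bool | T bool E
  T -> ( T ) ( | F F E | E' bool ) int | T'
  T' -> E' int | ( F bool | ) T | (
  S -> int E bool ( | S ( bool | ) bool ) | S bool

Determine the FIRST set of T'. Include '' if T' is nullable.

{ (, ), bool, int }

From T' -> E' int: E' nullable, take FIRST(E') ∪ {int} = { (, ), bool, int }.
T' -> ( F bool contributes {(}.
T' -> ) T contributes {)}.
T' -> ( contributes {(}.
Union: FIRST(T') = { (, ), bool, int }.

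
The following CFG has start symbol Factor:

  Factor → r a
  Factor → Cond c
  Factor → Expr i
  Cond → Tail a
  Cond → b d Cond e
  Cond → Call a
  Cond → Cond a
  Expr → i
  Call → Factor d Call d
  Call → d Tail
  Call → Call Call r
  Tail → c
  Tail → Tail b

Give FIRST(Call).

{ b, c, d, i, r }

From Call → Factor d Call d: add FIRST(Factor) = { b, c, d, i, r }.
Call → d Tail contributes {d}.
From Call → Call Call r: add FIRST(Call) = { b, c, d, i, r }.
Union: FIRST(Call) = { b, c, d, i, r }.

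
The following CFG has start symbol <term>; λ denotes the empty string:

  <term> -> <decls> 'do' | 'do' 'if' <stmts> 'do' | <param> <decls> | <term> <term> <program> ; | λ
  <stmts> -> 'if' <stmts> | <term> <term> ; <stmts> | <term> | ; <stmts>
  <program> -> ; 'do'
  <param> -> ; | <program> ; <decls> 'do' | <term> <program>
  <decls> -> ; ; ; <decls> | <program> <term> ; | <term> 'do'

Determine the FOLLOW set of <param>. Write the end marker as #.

{ 'do', ; }

In <term> -> <param> <decls>: add FIRST(<decls>) = { 'do', ; }.
Union: FOLLOW(<param>) = { 'do', ; }.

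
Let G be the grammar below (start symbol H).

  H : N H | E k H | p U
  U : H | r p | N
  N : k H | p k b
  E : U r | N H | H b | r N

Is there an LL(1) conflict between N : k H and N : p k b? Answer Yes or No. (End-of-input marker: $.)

FIRST(k H) = { k } and FIRST(p k b) = { p }.
The FIRST sets are disjoint and neither alternative is nullable — no conflict.

No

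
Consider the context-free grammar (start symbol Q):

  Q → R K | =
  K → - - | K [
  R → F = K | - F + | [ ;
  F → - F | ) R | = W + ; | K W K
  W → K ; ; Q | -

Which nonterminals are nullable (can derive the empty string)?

No nonterminal has an empty production or an RHS whose symbols are all nullable.

{ } (none)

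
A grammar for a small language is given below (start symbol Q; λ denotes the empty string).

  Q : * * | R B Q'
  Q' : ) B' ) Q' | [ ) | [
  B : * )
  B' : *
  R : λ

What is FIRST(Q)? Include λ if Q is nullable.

{ * }

Q : * * contributes {*}.
From Q : R B Q': R nullable, take FIRST(R) ∪ FIRST(B) = { * }.
Union: FIRST(Q) = { * }.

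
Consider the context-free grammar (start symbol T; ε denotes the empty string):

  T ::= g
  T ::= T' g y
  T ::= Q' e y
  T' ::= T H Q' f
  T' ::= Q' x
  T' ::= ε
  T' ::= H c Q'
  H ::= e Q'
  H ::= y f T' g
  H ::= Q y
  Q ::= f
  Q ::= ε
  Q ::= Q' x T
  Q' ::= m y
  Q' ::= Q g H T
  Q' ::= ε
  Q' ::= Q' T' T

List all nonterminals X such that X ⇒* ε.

Directly nullable (have an ε-production): T', Q, Q'.
No other nonterminal has a production whose RHS symbols are all nullable.

{ Q, Q', T' }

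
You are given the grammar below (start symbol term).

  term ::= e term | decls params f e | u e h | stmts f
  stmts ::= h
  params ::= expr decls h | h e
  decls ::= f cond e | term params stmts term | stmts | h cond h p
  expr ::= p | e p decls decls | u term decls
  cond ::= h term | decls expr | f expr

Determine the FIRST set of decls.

decls ::= f cond e contributes {f}.
From decls ::= term params stmts term: add FIRST(term) = { e, f, h, u }.
From decls ::= stmts: add FIRST(stmts) = { h }.
decls ::= h cond h p contributes {h}.
Union: FIRST(decls) = { e, f, h, u }.

{ e, f, h, u }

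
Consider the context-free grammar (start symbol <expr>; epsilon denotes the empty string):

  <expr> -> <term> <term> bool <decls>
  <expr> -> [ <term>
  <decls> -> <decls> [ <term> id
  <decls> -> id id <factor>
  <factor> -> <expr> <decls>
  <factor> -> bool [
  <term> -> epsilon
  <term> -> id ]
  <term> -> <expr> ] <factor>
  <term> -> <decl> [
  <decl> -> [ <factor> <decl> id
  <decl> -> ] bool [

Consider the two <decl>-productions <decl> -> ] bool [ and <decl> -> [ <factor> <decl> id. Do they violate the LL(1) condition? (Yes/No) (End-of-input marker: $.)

No

FIRST(] bool [) = { ] } and FIRST([ <factor> <decl> id) = { [ }.
The FIRST sets are disjoint and neither alternative is nullable — no conflict.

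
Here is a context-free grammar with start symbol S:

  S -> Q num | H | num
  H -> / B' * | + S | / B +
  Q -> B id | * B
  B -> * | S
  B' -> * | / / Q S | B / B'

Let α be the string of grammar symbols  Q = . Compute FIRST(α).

Add FIRST(Q) = { *, +, /, num }; Q is not nullable, stop.

{ *, +, /, num }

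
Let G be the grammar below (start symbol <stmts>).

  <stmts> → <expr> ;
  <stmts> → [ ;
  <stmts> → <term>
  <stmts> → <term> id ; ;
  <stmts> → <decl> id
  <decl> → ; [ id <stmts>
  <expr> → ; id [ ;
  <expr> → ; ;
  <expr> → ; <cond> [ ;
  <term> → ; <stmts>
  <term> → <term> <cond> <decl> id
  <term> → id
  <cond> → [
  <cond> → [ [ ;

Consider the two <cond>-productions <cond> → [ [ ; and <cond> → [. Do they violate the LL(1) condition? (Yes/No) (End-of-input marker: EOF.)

FIRST([ [ ;) = { [ } and FIRST([) = { [ }.
Both contain [, so the two alternatives are not disjoint — LL(1) conflict.

Yes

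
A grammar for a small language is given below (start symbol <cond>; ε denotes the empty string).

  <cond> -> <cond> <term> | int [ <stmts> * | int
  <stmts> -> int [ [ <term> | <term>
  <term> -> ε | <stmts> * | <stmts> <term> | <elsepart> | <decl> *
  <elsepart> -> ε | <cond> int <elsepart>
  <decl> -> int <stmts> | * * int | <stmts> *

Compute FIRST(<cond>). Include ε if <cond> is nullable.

{ int }

From <cond> -> <cond> <term>: add FIRST(<cond>) = { int }.
<cond> -> int [ <stmts> * contributes {int}.
<cond> -> int contributes {int}.
Union: FIRST(<cond>) = { int }.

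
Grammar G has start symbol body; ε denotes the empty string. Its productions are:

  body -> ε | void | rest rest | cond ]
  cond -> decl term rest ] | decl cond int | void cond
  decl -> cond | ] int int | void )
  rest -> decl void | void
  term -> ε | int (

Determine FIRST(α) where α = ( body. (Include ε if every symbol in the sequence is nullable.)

{ ( }

( is a terminal; add {(} and stop.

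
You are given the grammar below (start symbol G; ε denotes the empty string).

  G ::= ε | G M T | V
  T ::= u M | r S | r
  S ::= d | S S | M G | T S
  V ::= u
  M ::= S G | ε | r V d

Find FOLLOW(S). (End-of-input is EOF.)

{ EOF, d, r, u }

In T ::= r S: S is at the end, add FOLLOW(T) = { EOF, d, r, u }.
In S ::= S S: add FIRST(S)\{ε} = { d, r, u }.
  Since S is nullable, also add FOLLOW(S) = { EOF, d, r, u }.
In S ::= S S: S is at the end, add FOLLOW(S) = { EOF, d, r, u }.
In S ::= T S: S is at the end, add FOLLOW(S) = { EOF, d, r, u }.
In M ::= S G: add FIRST(G)\{ε} = { d, r, u }.
  Since G is nullable, also add FOLLOW(M) = { EOF, d, r, u }.
Union: FOLLOW(S) = { EOF, d, r, u }.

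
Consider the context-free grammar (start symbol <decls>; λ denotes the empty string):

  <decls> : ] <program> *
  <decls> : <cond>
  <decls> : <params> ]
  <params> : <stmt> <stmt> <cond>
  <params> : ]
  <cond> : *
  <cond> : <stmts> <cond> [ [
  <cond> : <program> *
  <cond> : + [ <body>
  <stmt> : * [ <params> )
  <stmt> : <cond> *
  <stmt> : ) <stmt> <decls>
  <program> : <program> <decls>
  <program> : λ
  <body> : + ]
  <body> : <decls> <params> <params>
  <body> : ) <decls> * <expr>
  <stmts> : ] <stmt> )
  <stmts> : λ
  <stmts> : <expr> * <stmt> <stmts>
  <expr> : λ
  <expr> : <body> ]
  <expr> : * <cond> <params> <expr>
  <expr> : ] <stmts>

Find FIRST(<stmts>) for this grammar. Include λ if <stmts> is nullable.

<stmts> : ] <stmt> ) contributes {]}.
<stmts> : λ contributes λ.
From <stmts> : <expr> * <stmt> <stmts>: <expr> nullable, take FIRST(<expr>) ∪ {*} = { ), *, +, ] }.
Union: FIRST(<stmts>) = { ), *, +, ], λ }.

{ ), *, +, ], λ }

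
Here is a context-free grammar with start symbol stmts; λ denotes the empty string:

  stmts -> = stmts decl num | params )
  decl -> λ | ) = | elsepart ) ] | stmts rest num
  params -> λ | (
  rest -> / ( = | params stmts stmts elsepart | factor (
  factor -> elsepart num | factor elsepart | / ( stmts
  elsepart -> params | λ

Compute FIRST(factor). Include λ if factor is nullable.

{ (, /, num }

From factor -> elsepart num: elsepart nullable, take FIRST(elsepart) ∪ {num} = { (, num }.
From factor -> factor elsepart: add FIRST(factor) = { (, /, num }.
factor -> / ( stmts contributes {/}.
Union: FIRST(factor) = { (, /, num }.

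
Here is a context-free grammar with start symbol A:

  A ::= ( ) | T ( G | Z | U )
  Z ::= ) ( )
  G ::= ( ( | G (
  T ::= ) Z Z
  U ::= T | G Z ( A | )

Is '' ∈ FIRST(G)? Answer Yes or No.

No

No nonterminal in this grammar is nullable.
No production of G has an RHS whose symbols are all nullable, so G is not nullable.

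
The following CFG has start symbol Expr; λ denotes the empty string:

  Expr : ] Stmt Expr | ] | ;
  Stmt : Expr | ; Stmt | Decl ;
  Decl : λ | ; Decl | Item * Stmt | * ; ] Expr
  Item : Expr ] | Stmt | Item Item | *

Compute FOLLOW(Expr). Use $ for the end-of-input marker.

{ $, *, ;, ] }

Expr is the start symbol, so $ ∈ FOLLOW(Expr).
In Expr : ] Stmt Expr: Expr is at the end, add FOLLOW(Expr) = { $, *, ;, ] }.
In Stmt : Expr: Expr is at the end, add FOLLOW(Stmt) = { *, ;, ] }.
In Decl : * ; ] Expr: Expr is at the end, add FOLLOW(Decl) = { ; }.
In Item : Expr ]: add FIRST(]) = { ] }.
Union: FOLLOW(Expr) = { $, *, ;, ] }.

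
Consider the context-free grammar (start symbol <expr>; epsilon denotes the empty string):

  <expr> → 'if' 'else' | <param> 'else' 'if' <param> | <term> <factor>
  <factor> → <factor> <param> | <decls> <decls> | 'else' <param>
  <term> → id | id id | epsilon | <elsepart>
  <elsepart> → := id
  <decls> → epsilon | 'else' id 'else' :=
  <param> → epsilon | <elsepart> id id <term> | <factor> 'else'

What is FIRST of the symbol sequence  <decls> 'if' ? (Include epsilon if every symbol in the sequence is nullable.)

{ 'else', 'if' }

Add FIRST(<decls>)\{epsilon} = { 'else' }; <decls> is nullable, continue.
'if' is a terminal; add {'if'} and stop.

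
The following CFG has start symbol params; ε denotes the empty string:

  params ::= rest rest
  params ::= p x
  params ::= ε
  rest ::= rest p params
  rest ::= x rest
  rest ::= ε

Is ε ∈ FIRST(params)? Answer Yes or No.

params has an ε-production, so params ⇒ ε.

Yes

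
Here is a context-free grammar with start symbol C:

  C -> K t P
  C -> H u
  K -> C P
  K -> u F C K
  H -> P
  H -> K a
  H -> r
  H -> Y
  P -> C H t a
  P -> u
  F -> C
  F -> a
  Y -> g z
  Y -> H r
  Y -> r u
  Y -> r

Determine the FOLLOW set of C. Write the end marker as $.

C is the start symbol, so $ ∈ FOLLOW(C).
In K -> C P: add FIRST(P) = { g, r, u }.
In K -> u F C K: add FIRST(K) = { g, r, u }.
In P -> C H t a: add FIRST(H t a) = { g, r, u }.
In F -> C: C is at the end, add FOLLOW(F) = { g, r, u }.
Union: FOLLOW(C) = { $, g, r, u }.

{ $, g, r, u }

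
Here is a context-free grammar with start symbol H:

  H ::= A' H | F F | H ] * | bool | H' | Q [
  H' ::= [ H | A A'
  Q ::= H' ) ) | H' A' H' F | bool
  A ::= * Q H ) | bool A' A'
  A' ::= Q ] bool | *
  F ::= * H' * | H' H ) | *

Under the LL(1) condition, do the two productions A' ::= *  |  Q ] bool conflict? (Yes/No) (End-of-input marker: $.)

Yes

FIRST(*) = { * } and FIRST(Q ] bool) = { *, [, bool }.
Both contain *, so the two alternatives are not disjoint — LL(1) conflict.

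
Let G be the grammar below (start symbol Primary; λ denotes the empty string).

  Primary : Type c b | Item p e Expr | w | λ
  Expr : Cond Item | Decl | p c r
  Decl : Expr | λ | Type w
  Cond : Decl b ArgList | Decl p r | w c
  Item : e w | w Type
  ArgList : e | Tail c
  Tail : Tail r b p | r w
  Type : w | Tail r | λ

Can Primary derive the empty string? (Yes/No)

Yes

Primary has an λ-production, so Primary ⇒ λ.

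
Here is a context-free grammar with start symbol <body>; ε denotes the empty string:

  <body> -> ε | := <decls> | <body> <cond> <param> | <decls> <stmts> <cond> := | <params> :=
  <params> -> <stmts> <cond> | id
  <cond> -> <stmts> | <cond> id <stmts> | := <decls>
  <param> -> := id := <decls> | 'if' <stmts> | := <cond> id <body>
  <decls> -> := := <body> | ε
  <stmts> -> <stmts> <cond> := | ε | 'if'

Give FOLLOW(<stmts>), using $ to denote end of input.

In <body> -> <decls> <stmts> <cond> :=: add FIRST(<cond> :=) = { 'if', :=, id }.
In <params> -> <stmts> <cond>: add FIRST(<cond>)\{ε} = { 'if', :=, id }.
  Since <cond> is nullable, also add FOLLOW(<params>) = { := }.
In <cond> -> <stmts>: <stmts> is at the end, add FOLLOW(<cond>) = { 'if', :=, id }.
In <cond> -> <cond> id <stmts>: <stmts> is at the end, add FOLLOW(<cond>) = { 'if', :=, id }.
In <param> -> 'if' <stmts>: <stmts> is at the end, add FOLLOW(<param>) = { $, 'if', :=, id }.
In <stmts> -> <stmts> <cond> :=: add FIRST(<cond> :=) = { 'if', :=, id }.
Union: FOLLOW(<stmts>) = { $, 'if', :=, id }.

{ $, 'if', :=, id }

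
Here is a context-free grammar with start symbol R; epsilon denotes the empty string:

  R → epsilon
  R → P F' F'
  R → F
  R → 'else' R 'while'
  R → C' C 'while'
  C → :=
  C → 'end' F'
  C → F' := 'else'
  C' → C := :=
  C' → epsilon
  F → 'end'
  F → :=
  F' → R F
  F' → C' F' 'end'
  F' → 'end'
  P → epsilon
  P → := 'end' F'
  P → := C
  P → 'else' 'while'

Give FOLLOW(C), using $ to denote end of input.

{ 'else', 'end', 'while', := }

In R → C' C 'while': add FIRST('while') = { 'while' }.
In C' → C := :=: add FIRST(:= :=) = { := }.
In P → := C: C is at the end, add FOLLOW(P) = { 'else', 'end', := }.
Union: FOLLOW(C) = { 'else', 'end', 'while', := }.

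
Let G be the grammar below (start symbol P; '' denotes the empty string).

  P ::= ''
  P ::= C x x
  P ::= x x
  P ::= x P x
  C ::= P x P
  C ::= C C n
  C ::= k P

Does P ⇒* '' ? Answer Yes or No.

Yes

P has an ''-production, so P ⇒ ''.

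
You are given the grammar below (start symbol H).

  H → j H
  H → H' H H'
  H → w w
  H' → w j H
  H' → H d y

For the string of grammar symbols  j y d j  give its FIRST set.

{ j }

j is a terminal; add {j} and stop.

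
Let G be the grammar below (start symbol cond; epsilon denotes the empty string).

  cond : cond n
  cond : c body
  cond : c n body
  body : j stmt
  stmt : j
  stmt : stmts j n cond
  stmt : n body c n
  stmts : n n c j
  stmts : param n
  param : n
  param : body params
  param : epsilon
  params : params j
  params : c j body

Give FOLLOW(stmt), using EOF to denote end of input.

{ EOF, c, j, n }

In body : j stmt: stmt is at the end, add FOLLOW(body) = { EOF, c, j, n }.
Union: FOLLOW(stmt) = { EOF, c, j, n }.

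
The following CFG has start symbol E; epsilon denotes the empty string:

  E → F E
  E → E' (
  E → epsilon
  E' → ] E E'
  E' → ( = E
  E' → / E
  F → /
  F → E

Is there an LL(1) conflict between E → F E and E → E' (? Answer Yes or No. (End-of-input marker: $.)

Yes

FIRST(F E) = { (, /, ], epsilon } and FIRST(E' () = { (, /, ] }.
Both contain (, so the two alternatives are not disjoint — LL(1) conflict.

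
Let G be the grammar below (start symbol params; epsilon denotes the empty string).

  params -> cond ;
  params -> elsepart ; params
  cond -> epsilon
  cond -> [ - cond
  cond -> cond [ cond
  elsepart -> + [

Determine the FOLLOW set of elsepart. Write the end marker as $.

In params -> elsepart ; params: add FIRST(; params) = { ; }.
Union: FOLLOW(elsepart) = { ; }.

{ ; }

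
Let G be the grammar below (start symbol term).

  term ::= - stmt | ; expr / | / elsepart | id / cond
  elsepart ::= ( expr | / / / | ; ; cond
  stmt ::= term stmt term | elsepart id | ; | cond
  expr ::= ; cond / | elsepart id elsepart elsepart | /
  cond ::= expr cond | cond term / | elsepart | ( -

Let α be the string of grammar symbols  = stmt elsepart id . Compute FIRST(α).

{ = }

= is a terminal; add {=} and stop.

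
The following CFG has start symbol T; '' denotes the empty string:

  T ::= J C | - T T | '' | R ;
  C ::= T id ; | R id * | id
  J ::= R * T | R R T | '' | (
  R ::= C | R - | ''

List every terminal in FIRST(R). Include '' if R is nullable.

{ (, *, -, ;, id, '' }

From R ::= C: add FIRST(C) = { (, *, -, ;, id }.
From R ::= R -: R nullable, take FIRST(R) ∪ {-} = { (, *, -, ;, id }.
R ::= '' contributes ''.
Union: FIRST(R) = { (, *, -, ;, id, '' }.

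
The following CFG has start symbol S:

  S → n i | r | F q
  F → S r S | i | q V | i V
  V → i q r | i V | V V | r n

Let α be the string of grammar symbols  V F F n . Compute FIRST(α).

{ i, r }

Add FIRST(V) = { i, r }; V is not nullable, stop.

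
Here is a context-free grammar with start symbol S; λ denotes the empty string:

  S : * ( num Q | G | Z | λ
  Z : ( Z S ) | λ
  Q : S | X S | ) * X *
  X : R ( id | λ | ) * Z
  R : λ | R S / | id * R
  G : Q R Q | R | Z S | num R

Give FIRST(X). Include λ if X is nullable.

From X : R ( id: R nullable, take FIRST(R) ∪ {(} = { (, ), *, /, id, num }.
X : λ contributes λ.
X : ) * Z contributes {)}.
Union: FIRST(X) = { (, ), *, /, id, num, λ }.

{ (, ), *, /, id, num, λ }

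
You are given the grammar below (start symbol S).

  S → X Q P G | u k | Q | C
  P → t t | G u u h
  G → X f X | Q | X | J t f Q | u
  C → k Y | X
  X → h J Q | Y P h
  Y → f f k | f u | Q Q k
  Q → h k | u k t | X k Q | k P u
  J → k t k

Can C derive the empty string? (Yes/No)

No nonterminal in this grammar is nullable.
No production of C has an RHS whose symbols are all nullable, so C is not nullable.

No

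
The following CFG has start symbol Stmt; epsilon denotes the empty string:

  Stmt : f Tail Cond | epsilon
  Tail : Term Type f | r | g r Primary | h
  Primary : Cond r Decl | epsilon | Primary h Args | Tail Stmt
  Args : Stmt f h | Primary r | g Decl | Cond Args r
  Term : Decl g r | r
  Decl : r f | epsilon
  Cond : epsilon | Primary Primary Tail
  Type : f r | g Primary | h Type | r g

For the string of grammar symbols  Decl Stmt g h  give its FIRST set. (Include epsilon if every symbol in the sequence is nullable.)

Add FIRST(Decl)\{epsilon} = { r }; Decl is nullable, continue.
Add FIRST(Stmt)\{epsilon} = { f }; Stmt is nullable, continue.
g is a terminal; add {g} and stop.

{ f, g, r }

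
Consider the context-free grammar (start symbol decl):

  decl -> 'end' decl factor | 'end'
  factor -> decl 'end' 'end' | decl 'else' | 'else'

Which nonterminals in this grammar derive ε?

No nonterminal has an empty production or an RHS whose symbols are all nullable.

{ } (none)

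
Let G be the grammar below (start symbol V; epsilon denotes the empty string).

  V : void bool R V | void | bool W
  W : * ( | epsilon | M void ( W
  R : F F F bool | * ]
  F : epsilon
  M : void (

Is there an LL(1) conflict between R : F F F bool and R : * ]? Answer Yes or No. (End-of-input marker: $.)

FIRST(F F F bool) = { bool } and FIRST(* ]) = { * }.
The FIRST sets are disjoint and neither alternative is nullable — no conflict.

No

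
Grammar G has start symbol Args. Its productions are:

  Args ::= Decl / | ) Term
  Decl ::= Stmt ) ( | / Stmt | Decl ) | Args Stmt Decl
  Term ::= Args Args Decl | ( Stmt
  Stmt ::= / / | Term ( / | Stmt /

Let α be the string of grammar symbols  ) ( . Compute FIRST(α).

{ ) }

) is a terminal; add {)} and stop.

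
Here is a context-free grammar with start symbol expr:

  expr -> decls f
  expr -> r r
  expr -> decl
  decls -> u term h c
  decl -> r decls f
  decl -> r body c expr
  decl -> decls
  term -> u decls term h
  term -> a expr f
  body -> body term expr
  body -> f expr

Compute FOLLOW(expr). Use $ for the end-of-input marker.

expr is the start symbol, so $ ∈ FOLLOW(expr).
In decl -> r body c expr: expr is at the end, add FOLLOW(decl) = { $, a, c, f, u }.
In term -> a expr f: add FIRST(f) = { f }.
In body -> body term expr: expr is at the end, add FOLLOW(body) = { a, c, u }.
In body -> f expr: expr is at the end, add FOLLOW(body) = { a, c, u }.
Union: FOLLOW(expr) = { $, a, c, f, u }.

{ $, a, c, f, u }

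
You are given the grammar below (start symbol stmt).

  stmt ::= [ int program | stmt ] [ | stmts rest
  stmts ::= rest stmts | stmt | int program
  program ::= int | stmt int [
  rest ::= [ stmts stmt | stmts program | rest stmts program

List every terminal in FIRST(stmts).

{ [, int }

From stmts ::= rest stmts: add FIRST(rest) = { [, int }.
From stmts ::= stmt: add FIRST(stmt) = { [, int }.
stmts ::= int program contributes {int}.
Union: FIRST(stmts) = { [, int }.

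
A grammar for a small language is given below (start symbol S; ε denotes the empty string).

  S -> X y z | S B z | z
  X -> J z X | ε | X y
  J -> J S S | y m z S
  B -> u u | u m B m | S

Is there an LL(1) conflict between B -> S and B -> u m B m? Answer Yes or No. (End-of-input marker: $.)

FIRST(S) = { y, z } and FIRST(u m B m) = { u }.
The FIRST sets are disjoint and neither alternative is nullable — no conflict.

No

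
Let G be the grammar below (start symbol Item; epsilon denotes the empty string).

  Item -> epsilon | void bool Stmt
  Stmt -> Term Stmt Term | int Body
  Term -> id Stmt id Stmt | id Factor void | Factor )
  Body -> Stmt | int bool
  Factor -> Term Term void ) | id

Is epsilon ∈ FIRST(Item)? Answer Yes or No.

Item has an epsilon-production, so Item ⇒ epsilon.

Yes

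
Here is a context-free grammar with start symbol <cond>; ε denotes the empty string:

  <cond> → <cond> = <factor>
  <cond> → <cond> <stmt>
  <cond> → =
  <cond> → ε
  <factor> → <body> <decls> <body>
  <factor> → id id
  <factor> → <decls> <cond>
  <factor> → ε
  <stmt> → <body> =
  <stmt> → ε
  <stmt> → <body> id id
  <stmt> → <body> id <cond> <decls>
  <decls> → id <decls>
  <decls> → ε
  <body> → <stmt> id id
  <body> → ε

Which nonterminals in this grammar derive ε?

Directly nullable (have an ε-production): <cond>, <factor>, <stmt>, <decls>, <body>.

{ <body>, <cond>, <decls>, <factor>, <stmt> }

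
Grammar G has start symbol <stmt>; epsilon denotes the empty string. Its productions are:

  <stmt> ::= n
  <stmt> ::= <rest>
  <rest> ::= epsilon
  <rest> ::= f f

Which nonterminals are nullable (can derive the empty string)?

{ <rest>, <stmt> }

Directly nullable (have an epsilon-production): <rest>.
<stmt> ::= <rest> with every symbol nullable, so <stmt> is nullable.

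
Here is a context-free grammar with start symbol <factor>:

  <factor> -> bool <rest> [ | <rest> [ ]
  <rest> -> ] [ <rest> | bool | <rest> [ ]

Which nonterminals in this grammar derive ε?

{ } (none)

No nonterminal has an empty production or an RHS whose symbols are all nullable.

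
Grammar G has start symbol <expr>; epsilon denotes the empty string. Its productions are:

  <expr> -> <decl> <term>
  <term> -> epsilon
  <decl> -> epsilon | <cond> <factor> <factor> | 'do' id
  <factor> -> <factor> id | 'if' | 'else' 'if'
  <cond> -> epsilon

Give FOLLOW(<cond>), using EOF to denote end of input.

In <decl> -> <cond> <factor> <factor>: add FIRST(<factor> <factor>) = { 'else', 'if' }.
Union: FOLLOW(<cond>) = { 'else', 'if' }.

{ 'else', 'if' }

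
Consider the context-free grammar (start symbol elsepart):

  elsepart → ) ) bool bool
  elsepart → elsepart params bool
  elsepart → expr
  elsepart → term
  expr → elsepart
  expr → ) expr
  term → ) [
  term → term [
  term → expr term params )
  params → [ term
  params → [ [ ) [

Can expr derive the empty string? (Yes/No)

No

No nonterminal in this grammar is nullable.
No production of expr has an RHS whose symbols are all nullable, so expr is not nullable.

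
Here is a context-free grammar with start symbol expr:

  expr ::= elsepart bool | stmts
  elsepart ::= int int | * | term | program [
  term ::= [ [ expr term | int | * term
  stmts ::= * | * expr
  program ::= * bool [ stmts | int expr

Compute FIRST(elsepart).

{ *, [, int }

elsepart ::= int int contributes {int}.
elsepart ::= * contributes {*}.
From elsepart ::= term: add FIRST(term) = { *, [, int }.
From elsepart ::= program [: add FIRST(program) = { *, int }.
Union: FIRST(elsepart) = { *, [, int }.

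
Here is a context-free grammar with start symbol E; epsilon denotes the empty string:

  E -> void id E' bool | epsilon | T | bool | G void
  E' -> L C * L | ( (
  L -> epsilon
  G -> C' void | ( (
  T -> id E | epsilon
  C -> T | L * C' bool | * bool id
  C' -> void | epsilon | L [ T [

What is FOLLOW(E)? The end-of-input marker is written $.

{ $, *, [ }

E is the start symbol, so $ ∈ FOLLOW(E).
In T -> id E: E is at the end, add FOLLOW(T) = { $, *, [ }.
Union: FOLLOW(E) = { $, *, [ }.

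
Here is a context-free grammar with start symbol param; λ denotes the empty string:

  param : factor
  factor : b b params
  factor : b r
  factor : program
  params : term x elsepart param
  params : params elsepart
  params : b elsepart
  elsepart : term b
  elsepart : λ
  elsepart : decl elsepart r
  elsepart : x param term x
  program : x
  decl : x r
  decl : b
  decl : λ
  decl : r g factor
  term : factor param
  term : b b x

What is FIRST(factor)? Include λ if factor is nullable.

{ b, x }

factor : b b params contributes {b}.
factor : b r contributes {b}.
From factor : program: add FIRST(program) = { x }.
Union: FIRST(factor) = { b, x }.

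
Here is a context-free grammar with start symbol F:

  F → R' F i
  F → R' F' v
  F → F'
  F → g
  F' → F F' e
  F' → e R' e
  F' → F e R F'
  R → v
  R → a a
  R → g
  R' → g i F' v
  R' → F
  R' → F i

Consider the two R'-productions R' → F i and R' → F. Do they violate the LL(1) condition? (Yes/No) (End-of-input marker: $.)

FIRST(F i) = { e, g } and FIRST(F) = { e, g }.
Both contain e, so the two alternatives are not disjoint — LL(1) conflict.

Yes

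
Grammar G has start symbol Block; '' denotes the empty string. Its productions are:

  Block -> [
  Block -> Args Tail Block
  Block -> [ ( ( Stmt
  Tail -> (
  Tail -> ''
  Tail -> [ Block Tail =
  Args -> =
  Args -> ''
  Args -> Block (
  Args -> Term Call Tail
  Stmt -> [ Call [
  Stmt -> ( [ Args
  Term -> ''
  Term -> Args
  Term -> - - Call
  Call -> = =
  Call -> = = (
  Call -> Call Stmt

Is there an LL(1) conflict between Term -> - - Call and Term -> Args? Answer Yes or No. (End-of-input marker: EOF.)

FIRST(- - Call) = { - } and FIRST(Args) = { (, -, =, [, '' }.
Both contain -, so the two alternatives are not disjoint — LL(1) conflict.

Yes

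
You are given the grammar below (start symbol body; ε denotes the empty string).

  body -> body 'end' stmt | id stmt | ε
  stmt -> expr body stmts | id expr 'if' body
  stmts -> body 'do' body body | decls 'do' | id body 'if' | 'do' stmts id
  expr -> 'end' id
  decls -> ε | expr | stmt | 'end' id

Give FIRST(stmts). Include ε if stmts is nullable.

From stmts -> body 'do' body body: body nullable, take FIRST(body) ∪ {'do'} = { 'do', 'end', id }.
From stmts -> decls 'do': decls nullable, take FIRST(decls) ∪ {'do'} = { 'do', 'end', id }.
stmts -> id body 'if' contributes {id}.
stmts -> 'do' stmts id contributes {'do'}.
Union: FIRST(stmts) = { 'do', 'end', id }.

{ 'do', 'end', id }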